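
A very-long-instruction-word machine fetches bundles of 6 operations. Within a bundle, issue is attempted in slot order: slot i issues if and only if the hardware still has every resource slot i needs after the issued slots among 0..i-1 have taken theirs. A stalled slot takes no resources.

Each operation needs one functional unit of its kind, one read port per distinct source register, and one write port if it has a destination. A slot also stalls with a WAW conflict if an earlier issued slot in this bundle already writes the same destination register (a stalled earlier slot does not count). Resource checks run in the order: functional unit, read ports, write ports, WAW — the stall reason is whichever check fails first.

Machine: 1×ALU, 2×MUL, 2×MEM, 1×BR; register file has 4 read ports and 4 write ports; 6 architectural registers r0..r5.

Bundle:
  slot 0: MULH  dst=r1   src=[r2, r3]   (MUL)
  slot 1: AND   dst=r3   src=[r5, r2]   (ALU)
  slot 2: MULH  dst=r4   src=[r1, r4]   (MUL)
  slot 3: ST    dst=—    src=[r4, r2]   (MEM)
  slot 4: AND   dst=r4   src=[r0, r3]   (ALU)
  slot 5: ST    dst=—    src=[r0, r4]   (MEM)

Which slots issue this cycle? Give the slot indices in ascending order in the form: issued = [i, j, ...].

issued = [0, 1]

  0. MUL→r1 ⇒ go  {1A/1Mu/2Ld/1B | 2r 3w}
  1. ALU→r3 ⇒ go  {0A/1Mu/2Ld/1B | 0r 2w}
  2. MUL→r4 ⇒ no(RD_PORT)  {0A/1Mu/2Ld/1B | 0r 2w}
  3. MEM ⇒ no(RD_PORT)  {0A/1Mu/2Ld/1B | 0r 2w}
  4. ALU→r4 ⇒ no(FU)  {0A/1Mu/2Ld/1B | 0r 2w}
  5. MEM ⇒ no(RD_PORT)  {0A/1Mu/2Ld/1B | 0r 2w}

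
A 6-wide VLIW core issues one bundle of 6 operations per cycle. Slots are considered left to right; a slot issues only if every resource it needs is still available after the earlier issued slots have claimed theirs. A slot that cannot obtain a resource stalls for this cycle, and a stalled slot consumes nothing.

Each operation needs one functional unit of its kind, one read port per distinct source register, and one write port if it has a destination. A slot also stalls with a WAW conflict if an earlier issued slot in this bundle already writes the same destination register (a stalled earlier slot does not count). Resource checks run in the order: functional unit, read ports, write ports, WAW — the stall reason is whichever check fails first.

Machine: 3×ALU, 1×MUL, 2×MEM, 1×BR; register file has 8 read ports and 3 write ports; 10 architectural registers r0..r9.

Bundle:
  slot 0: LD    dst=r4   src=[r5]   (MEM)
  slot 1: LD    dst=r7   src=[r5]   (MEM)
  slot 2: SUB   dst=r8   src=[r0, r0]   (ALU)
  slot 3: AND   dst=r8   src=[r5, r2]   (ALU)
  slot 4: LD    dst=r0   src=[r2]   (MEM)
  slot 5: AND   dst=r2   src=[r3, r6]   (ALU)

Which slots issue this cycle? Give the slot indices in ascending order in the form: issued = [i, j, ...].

issued = [0, 1, 2]

[0] MEM needs rd=1 wr=1: ok; after: ALU=3 MUL=1 MEM=1 BR=1, R=7, W=2
[1] MEM needs rd=1 wr=1: ok; after: ALU=3 MUL=1 MEM=0 BR=1, R=6, W=1
[2] ALU needs rd=1 wr=1: ok; after: ALU=2 MUL=1 MEM=0 BR=1, R=5, W=0
[3] ALU needs rd=2 wr=1: WR_PORT; after: ALU=2 MUL=1 MEM=0 BR=1, R=5, W=0
[4] MEM needs rd=1 wr=1: FU; after: ALU=2 MUL=1 MEM=0 BR=1, R=5, W=0
[5] ALU needs rd=2 wr=1: WR_PORT; after: ALU=2 MUL=1 MEM=0 BR=1, R=5, W=0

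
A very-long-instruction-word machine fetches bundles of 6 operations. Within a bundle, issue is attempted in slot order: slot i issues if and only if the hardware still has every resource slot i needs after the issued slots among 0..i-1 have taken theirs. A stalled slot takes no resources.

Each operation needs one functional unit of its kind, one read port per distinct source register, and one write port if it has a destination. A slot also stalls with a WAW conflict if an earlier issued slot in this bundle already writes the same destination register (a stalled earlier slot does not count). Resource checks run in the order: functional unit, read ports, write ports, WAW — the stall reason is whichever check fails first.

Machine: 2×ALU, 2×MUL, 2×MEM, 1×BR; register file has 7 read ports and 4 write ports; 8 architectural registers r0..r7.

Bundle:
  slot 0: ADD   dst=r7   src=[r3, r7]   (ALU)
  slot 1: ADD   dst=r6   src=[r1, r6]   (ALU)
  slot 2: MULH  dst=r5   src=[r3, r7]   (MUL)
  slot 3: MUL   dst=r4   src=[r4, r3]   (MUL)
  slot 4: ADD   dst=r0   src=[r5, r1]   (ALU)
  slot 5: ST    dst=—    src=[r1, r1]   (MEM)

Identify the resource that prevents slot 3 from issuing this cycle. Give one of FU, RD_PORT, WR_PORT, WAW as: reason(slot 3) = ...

reason(slot 3) = RD_PORT

[0] ALU needs rd=2 wr=1: ok; after: ALU=1 MUL=2 MEM=2 BR=1, R=5, W=3
[1] ALU needs rd=2 wr=1: ok; after: ALU=0 MUL=2 MEM=2 BR=1, R=3, W=2
[2] MUL needs rd=2 wr=1: ok; after: ALU=0 MUL=1 MEM=2 BR=1, R=1, W=1
[3] MUL needs rd=2 wr=1: RD_PORT; after: ALU=0 MUL=1 MEM=2 BR=1, R=1, W=1
[4] ALU needs rd=2 wr=1: FU; after: ALU=0 MUL=1 MEM=2 BR=1, R=1, W=1
[5] MEM needs rd=1 wr=0: ok; after: ALU=0 MUL=1 MEM=1 BR=1, R=0, W=1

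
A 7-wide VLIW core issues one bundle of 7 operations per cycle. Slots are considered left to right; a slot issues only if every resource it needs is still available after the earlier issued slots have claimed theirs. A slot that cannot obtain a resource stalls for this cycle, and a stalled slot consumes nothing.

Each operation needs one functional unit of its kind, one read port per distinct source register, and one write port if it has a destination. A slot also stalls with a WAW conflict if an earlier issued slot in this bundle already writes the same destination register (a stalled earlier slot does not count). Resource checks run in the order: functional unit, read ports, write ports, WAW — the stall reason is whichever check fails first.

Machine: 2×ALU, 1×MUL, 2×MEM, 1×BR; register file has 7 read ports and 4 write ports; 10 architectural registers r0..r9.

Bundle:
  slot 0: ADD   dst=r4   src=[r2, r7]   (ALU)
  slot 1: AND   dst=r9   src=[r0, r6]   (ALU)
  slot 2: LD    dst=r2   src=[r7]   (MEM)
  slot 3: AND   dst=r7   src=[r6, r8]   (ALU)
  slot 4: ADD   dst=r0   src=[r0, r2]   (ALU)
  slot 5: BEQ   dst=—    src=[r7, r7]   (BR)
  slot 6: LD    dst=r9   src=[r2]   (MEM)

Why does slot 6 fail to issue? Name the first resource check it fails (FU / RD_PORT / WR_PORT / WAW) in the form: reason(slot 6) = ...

reason(slot 6) = WAW

(0) want 1×ALU +2rd +1wr — yes → AL1|MU1|ME2|BR1|rd5|wr3
(1) want 1×ALU +2rd +1wr — yes → AL0|MU1|ME2|BR1|rd3|wr2
(2) want 1×MEM +1rd +1wr — yes → AL0|MU1|ME1|BR1|rd2|wr1
(3) want 1×ALU +2rd +1wr — FU → AL0|MU1|ME1|BR1|rd2|wr1
(4) want 1×ALU +2rd +1wr — FU → AL0|MU1|ME1|BR1|rd2|wr1
(5) want 1×BR +1rd +0wr — yes → AL0|MU1|ME1|BR0|rd1|wr1
(6) want 1×MEM +1rd +1wr — WAW → AL0|MU1|ME1|BR0|rd1|wr1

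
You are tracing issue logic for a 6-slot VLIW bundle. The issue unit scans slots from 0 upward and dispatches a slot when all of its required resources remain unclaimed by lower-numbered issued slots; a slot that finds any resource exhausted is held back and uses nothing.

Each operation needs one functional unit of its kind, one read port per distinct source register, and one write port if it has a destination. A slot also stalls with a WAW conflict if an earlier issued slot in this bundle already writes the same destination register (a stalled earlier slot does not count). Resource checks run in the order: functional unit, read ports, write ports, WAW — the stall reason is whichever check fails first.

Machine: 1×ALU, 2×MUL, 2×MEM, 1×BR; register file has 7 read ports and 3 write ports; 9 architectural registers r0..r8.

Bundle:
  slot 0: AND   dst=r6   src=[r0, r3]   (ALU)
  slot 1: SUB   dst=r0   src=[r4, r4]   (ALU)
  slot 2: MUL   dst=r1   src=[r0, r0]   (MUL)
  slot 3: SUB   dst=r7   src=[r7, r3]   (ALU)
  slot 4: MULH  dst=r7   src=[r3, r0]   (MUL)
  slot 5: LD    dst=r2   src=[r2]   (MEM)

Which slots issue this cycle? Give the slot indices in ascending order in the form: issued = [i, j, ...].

issued = [0, 2, 4]

[0] ALU needs rd=2 wr=1: ok; after: ALU=0 MUL=2 MEM=2 BR=1, R=5, W=2
[1] ALU needs rd=1 wr=1: FU; after: ALU=0 MUL=2 MEM=2 BR=1, R=5, W=2
[2] MUL needs rd=1 wr=1: ok; after: ALU=0 MUL=1 MEM=2 BR=1, R=4, W=1
[3] ALU needs rd=2 wr=1: FU; after: ALU=0 MUL=1 MEM=2 BR=1, R=4, W=1
[4] MUL needs rd=2 wr=1: ok; after: ALU=0 MUL=0 MEM=2 BR=1, R=2, W=0
[5] MEM needs rd=1 wr=1: WR_PORT; after: ALU=0 MUL=0 MEM=2 BR=1, R=2, W=0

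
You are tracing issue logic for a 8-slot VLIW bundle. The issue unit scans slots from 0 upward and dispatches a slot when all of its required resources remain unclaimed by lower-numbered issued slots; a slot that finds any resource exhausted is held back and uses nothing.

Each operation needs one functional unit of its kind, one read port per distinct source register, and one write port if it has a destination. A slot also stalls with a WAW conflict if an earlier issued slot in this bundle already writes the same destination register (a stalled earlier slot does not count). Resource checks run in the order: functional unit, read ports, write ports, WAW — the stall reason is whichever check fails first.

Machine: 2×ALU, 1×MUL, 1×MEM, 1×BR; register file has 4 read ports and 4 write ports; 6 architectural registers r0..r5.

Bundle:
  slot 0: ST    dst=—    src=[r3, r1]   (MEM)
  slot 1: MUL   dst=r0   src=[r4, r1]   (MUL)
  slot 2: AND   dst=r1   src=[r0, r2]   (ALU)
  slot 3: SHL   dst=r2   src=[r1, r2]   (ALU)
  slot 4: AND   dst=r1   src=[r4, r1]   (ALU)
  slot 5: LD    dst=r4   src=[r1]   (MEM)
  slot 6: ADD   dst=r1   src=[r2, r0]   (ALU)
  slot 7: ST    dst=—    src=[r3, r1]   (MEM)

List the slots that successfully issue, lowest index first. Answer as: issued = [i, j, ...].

issued = [0, 1]

slot 0 (MEM): ISSUE — free A2,Mu1,Ld0,B1 rp2 wp4
slot 1 (MUL): ISSUE — free A2,Mu0,Ld0,B1 rp0 wp3
slot 2 (ALU): stall RD_PORT — free A2,Mu0,Ld0,B1 rp0 wp3
slot 3 (ALU): stall RD_PORT — free A2,Mu0,Ld0,B1 rp0 wp3
slot 4 (ALU): stall RD_PORT — free A2,Mu0,Ld0,B1 rp0 wp3
slot 5 (MEM): stall FU — free A2,Mu0,Ld0,B1 rp0 wp3
slot 6 (ALU): stall RD_PORT — free A2,Mu0,Ld0,B1 rp0 wp3
slot 7 (MEM): stall FU — free A2,Mu0,Ld0,B1 rp0 wp3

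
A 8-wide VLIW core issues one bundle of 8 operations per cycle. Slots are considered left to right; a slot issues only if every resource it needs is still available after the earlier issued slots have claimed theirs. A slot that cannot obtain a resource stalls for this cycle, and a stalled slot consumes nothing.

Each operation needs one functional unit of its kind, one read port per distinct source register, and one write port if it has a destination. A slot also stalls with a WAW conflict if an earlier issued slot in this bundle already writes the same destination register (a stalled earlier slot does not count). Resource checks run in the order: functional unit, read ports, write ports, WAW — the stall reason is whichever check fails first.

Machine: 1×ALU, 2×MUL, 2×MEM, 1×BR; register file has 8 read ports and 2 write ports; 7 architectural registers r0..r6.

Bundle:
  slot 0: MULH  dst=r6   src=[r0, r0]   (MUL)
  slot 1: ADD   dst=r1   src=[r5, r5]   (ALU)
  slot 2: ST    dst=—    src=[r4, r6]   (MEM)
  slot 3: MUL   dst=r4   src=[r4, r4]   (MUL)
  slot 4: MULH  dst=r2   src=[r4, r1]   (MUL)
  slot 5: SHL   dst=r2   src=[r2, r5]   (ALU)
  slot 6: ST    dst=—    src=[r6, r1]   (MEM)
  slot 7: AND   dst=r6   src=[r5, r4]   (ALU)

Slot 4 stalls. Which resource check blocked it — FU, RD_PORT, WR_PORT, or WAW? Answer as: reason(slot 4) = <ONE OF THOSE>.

slot 0 (MUL): ISSUE — free A1,Mu1,Ld2,B1 rp7 wp1
slot 1 (ALU): ISSUE — free A0,Mu1,Ld2,B1 rp6 wp0
slot 2 (MEM): ISSUE — free A0,Mu1,Ld1,B1 rp4 wp0
slot 3 (MUL): stall WR_PORT — free A0,Mu1,Ld1,B1 rp4 wp0
slot 4 (MUL): stall WR_PORT — free A0,Mu1,Ld1,B1 rp4 wp0
slot 5 (ALU): stall FU — free A0,Mu1,Ld1,B1 rp4 wp0
slot 6 (MEM): ISSUE — free A0,Mu1,Ld0,B1 rp2 wp0
slot 7 (ALU): stall FU — free A0,Mu1,Ld0,B1 rp2 wp0

reason(slot 4) = WR_PORT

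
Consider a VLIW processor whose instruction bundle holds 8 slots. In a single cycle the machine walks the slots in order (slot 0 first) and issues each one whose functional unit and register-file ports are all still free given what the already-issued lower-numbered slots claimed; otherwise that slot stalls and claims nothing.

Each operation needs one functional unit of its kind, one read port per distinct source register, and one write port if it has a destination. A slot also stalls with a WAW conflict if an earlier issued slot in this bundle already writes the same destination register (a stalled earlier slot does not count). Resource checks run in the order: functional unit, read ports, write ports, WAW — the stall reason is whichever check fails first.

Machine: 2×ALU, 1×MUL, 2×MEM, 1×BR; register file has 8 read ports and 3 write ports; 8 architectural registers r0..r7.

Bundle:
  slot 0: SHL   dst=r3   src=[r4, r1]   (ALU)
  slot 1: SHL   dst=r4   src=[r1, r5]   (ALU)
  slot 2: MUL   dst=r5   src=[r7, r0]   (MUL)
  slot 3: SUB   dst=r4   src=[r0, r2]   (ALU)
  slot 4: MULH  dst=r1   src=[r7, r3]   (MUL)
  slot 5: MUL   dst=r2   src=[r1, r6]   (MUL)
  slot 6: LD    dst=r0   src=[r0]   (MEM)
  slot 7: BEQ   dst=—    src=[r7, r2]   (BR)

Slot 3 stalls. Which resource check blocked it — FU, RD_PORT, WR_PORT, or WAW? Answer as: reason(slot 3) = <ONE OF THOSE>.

[0] ALU needs rd=2 wr=1: ok; after: ALU=1 MUL=1 MEM=2 BR=1, R=6, W=2
[1] ALU needs rd=2 wr=1: ok; after: ALU=0 MUL=1 MEM=2 BR=1, R=4, W=1
[2] MUL needs rd=2 wr=1: ok; after: ALU=0 MUL=0 MEM=2 BR=1, R=2, W=0
[3] ALU needs rd=2 wr=1: FU; after: ALU=0 MUL=0 MEM=2 BR=1, R=2, W=0
[4] MUL needs rd=2 wr=1: FU; after: ALU=0 MUL=0 MEM=2 BR=1, R=2, W=0
[5] MUL needs rd=2 wr=1: FU; after: ALU=0 MUL=0 MEM=2 BR=1, R=2, W=0
[6] MEM needs rd=1 wr=1: WR_PORT; after: ALU=0 MUL=0 MEM=2 BR=1, R=2, W=0
[7] BR needs rd=2 wr=0: ok; after: ALU=0 MUL=0 MEM=2 BR=0, R=0, W=0

reason(slot 3) = FU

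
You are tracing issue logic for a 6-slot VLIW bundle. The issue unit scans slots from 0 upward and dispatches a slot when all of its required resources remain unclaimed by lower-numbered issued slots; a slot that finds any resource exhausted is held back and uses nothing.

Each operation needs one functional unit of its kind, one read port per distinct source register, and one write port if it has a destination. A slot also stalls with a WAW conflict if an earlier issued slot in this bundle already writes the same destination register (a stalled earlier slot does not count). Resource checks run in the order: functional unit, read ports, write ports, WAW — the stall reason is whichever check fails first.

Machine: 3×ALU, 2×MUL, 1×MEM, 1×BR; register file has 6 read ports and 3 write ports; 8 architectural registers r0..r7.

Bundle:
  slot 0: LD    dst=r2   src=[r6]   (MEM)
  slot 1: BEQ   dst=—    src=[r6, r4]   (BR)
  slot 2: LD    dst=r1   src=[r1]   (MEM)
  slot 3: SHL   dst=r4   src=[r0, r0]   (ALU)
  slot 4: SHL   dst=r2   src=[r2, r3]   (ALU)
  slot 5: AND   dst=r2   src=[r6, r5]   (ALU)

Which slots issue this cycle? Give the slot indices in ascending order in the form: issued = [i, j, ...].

slot 0 (MEM): ISSUE — free A3,Mu2,Ld0,B1 rp5 wp2
slot 1 (BR): ISSUE — free A3,Mu2,Ld0,B0 rp3 wp2
slot 2 (MEM): stall FU — free A3,Mu2,Ld0,B0 rp3 wp2
slot 3 (ALU): ISSUE — free A2,Mu2,Ld0,B0 rp2 wp1
slot 4 (ALU): stall WAW — free A2,Mu2,Ld0,B0 rp2 wp1
slot 5 (ALU): stall WAW — free A2,Mu2,Ld0,B0 rp2 wp1

issued = [0, 1, 3]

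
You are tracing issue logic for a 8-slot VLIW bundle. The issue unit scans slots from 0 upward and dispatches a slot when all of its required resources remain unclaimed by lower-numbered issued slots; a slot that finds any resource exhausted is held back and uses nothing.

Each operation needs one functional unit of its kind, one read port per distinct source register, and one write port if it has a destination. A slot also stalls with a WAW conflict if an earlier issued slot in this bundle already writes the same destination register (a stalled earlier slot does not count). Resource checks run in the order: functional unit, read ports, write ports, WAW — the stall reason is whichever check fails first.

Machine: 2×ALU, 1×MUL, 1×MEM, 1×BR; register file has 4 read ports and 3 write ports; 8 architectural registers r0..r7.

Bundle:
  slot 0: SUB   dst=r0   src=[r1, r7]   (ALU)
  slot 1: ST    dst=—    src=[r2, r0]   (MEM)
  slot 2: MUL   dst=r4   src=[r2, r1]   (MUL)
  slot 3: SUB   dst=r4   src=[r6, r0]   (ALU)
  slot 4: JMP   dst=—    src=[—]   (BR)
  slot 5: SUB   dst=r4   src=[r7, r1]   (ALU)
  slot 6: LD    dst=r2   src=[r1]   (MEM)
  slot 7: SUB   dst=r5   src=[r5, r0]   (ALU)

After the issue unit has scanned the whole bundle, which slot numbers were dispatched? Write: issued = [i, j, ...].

issued = [0, 1, 4]

  0. ALU→r0 ⇒ go  {1A/1Mu/1Ld/1B | 2r 2w}
  1. MEM ⇒ go  {1A/1Mu/0Ld/1B | 0r 2w}
  2. MUL→r4 ⇒ no(RD_PORT)  {1A/1Mu/0Ld/1B | 0r 2w}
  3. ALU→r4 ⇒ no(RD_PORT)  {1A/1Mu/0Ld/1B | 0r 2w}
  4. BR ⇒ go  {1A/1Mu/0Ld/0B | 0r 2w}
  5. ALU→r4 ⇒ no(RD_PORT)  {1A/1Mu/0Ld/0B | 0r 2w}
  6. MEM→r2 ⇒ no(FU)  {1A/1Mu/0Ld/0B | 0r 2w}
  7. ALU→r5 ⇒ no(RD_PORT)  {1A/1Mu/0Ld/0B | 0r 2w}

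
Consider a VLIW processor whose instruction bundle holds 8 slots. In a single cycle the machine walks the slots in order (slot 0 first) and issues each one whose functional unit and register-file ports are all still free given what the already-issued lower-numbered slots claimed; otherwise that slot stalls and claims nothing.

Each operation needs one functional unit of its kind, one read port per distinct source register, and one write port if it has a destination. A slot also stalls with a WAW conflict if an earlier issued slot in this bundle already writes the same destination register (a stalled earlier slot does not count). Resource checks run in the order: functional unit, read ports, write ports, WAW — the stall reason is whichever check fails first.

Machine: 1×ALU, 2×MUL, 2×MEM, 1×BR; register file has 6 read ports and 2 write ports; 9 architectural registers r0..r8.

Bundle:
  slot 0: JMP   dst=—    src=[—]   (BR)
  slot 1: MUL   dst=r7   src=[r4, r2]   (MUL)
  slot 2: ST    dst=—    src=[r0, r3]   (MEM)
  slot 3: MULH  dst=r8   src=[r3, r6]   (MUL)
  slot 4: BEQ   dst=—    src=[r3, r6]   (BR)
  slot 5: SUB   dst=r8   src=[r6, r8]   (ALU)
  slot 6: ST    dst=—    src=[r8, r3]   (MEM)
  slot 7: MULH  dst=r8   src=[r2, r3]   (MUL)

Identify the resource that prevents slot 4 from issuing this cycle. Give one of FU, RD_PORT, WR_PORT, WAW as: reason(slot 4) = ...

(0) want 1×BR +0rd +0wr — yes → AL1|MU2|ME2|BR0|rd6|wr2
(1) want 1×MUL +2rd +1wr — yes → AL1|MU1|ME2|BR0|rd4|wr1
(2) want 1×MEM +2rd +0wr — yes → AL1|MU1|ME1|BR0|rd2|wr1
(3) want 1×MUL +2rd +1wr — yes → AL1|MU0|ME1|BR0|rd0|wr0
(4) want 1×BR +2rd +0wr — FU → AL1|MU0|ME1|BR0|rd0|wr0
(5) want 1×ALU +2rd +1wr — RD_PORT → AL1|MU0|ME1|BR0|rd0|wr0
(6) want 1×MEM +2rd +0wr — RD_PORT → AL1|MU0|ME1|BR0|rd0|wr0
(7) want 1×MUL +2rd +1wr — FU → AL1|MU0|ME1|BR0|rd0|wr0

reason(slot 4) = FU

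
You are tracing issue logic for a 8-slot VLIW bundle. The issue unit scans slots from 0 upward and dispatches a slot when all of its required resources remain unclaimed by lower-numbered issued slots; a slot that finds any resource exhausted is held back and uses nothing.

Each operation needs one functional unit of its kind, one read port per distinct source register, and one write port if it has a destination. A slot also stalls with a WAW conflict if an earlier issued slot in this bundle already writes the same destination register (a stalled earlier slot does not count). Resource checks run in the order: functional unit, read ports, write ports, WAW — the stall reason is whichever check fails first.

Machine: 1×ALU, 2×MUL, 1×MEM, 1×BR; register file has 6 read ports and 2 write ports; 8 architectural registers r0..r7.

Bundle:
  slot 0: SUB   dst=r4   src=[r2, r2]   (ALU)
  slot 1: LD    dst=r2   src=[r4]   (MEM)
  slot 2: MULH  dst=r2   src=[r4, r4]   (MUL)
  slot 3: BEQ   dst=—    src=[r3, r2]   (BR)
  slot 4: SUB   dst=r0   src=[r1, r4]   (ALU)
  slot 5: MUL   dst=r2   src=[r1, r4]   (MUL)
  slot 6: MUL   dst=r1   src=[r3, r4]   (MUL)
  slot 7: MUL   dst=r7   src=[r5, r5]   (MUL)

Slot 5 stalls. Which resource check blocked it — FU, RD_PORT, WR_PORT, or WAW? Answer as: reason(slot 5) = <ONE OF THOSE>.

[0] ALU needs rd=1 wr=1: ok; after: ALU=0 MUL=2 MEM=1 BR=1, R=5, W=1
[1] MEM needs rd=1 wr=1: ok; after: ALU=0 MUL=2 MEM=0 BR=1, R=4, W=0
[2] MUL needs rd=1 wr=1: WR_PORT; after: ALU=0 MUL=2 MEM=0 BR=1, R=4, W=0
[3] BR needs rd=2 wr=0: ok; after: ALU=0 MUL=2 MEM=0 BR=0, R=2, W=0
[4] ALU needs rd=2 wr=1: FU; after: ALU=0 MUL=2 MEM=0 BR=0, R=2, W=0
[5] MUL needs rd=2 wr=1: WR_PORT; after: ALU=0 MUL=2 MEM=0 BR=0, R=2, W=0
[6] MUL needs rd=2 wr=1: WR_PORT; after: ALU=0 MUL=2 MEM=0 BR=0, R=2, W=0
[7] MUL needs rd=1 wr=1: WR_PORT; after: ALU=0 MUL=2 MEM=0 BR=0, R=2, W=0

reason(slot 5) = WR_PORT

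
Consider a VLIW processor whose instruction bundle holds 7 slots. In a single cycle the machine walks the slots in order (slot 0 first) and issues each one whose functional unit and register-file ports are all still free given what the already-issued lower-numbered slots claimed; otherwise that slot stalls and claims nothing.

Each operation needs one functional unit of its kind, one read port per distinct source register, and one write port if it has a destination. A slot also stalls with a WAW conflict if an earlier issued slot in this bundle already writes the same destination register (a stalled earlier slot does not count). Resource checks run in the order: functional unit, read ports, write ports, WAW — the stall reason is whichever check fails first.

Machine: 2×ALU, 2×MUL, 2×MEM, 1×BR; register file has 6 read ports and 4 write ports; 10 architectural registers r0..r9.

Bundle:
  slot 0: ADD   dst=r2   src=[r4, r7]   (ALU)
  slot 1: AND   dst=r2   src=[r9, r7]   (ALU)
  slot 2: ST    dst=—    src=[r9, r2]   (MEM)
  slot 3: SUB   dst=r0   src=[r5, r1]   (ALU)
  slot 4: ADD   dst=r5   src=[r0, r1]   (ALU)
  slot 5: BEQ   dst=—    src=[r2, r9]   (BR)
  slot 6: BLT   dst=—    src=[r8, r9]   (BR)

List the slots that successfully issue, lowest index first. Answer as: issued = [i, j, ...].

issued = [0, 2, 3]

[0] ALU needs rd=2 wr=1: ok; after: ALU=1 MUL=2 MEM=2 BR=1, R=4, W=3
[1] ALU needs rd=2 wr=1: WAW; after: ALU=1 MUL=2 MEM=2 BR=1, R=4, W=3
[2] MEM needs rd=2 wr=0: ok; after: ALU=1 MUL=2 MEM=1 BR=1, R=2, W=3
[3] ALU needs rd=2 wr=1: ok; after: ALU=0 MUL=2 MEM=1 BR=1, R=0, W=2
[4] ALU needs rd=2 wr=1: FU; after: ALU=0 MUL=2 MEM=1 BR=1, R=0, W=2
[5] BR needs rd=2 wr=0: RD_PORT; after: ALU=0 MUL=2 MEM=1 BR=1, R=0, W=2
[6] BR needs rd=2 wr=0: RD_PORT; after: ALU=0 MUL=2 MEM=1 BR=1, R=0, W=2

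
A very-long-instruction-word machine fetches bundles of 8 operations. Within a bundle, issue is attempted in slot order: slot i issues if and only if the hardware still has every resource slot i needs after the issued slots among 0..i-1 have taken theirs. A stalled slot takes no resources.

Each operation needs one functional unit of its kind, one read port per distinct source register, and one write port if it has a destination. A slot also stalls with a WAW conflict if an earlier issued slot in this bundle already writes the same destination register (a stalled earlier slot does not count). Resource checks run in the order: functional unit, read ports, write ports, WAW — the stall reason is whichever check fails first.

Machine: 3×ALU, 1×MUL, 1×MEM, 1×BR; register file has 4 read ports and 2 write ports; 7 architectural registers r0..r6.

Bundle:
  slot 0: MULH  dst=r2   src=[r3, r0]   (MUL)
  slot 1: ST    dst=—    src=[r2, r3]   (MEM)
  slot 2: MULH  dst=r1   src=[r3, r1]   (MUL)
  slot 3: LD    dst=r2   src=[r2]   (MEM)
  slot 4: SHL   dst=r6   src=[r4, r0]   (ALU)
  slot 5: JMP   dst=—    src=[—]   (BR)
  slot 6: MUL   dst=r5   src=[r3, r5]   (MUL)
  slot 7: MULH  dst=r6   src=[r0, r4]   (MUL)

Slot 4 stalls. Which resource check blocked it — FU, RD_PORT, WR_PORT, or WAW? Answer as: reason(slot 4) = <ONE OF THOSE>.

reason(slot 4) = RD_PORT

slot 0 (MUL): ISSUE — free A3,Mu0,Ld1,B1 rp2 wp1
slot 1 (MEM): ISSUE — free A3,Mu0,Ld0,B1 rp0 wp1
slot 2 (MUL): stall FU — free A3,Mu0,Ld0,B1 rp0 wp1
slot 3 (MEM): stall FU — free A3,Mu0,Ld0,B1 rp0 wp1
slot 4 (ALU): stall RD_PORT — free A3,Mu0,Ld0,B1 rp0 wp1
slot 5 (BR): ISSUE — free A3,Mu0,Ld0,B0 rp0 wp1
slot 6 (MUL): stall FU — free A3,Mu0,Ld0,B0 rp0 wp1
slot 7 (MUL): stall FU — free A3,Mu0,Ld0,B0 rp0 wp1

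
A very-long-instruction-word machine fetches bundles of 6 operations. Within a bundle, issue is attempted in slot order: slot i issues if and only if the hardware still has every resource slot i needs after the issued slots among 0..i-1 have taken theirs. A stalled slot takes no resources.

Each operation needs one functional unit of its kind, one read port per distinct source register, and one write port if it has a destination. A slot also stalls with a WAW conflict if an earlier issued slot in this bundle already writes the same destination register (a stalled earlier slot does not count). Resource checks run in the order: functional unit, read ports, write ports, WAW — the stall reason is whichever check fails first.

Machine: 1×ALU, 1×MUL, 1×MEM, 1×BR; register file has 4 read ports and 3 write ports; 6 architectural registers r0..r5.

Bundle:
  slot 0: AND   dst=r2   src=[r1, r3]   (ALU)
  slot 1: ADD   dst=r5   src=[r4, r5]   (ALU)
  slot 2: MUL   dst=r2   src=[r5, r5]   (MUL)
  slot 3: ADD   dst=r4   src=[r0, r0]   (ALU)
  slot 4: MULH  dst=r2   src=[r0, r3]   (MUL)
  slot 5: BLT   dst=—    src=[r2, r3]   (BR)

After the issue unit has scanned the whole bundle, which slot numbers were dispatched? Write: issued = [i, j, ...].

(0) want 1×ALU +2rd +1wr — yes → AL0|MU1|ME1|BR1|rd2|wr2
(1) want 1×ALU +2rd +1wr — FU → AL0|MU1|ME1|BR1|rd2|wr2
(2) want 1×MUL +1rd +1wr — WAW → AL0|MU1|ME1|BR1|rd2|wr2
(3) want 1×ALU +1rd +1wr — FU → AL0|MU1|ME1|BR1|rd2|wr2
(4) want 1×MUL +2rd +1wr — WAW → AL0|MU1|ME1|BR1|rd2|wr2
(5) want 1×BR +2rd +0wr — yes → AL0|MU1|ME1|BR0|rd0|wr2

issued = [0, 5]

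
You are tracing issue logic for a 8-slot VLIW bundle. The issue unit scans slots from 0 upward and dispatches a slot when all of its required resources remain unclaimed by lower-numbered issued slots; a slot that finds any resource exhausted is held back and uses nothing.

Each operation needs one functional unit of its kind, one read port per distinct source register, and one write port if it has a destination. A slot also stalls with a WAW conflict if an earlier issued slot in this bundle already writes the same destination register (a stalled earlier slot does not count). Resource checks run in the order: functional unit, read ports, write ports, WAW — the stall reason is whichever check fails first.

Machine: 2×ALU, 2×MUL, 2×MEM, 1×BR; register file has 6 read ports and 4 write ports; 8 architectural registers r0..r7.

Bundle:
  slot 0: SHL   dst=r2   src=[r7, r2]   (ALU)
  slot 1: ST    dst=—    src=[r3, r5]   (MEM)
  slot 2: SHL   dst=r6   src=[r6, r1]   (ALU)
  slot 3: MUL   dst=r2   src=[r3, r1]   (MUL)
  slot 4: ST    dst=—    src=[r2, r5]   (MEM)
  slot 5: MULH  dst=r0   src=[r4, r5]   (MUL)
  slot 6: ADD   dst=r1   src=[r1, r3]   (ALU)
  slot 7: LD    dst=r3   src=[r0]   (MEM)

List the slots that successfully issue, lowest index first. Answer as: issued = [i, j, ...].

issued = [0, 1, 2]

  0. ALU→r2 ⇒ go  {1A/2Mu/2Ld/1B | 4r 3w}
  1. MEM ⇒ go  {1A/2Mu/1Ld/1B | 2r 3w}
  2. ALU→r6 ⇒ go  {0A/2Mu/1Ld/1B | 0r 2w}
  3. MUL→r2 ⇒ no(RD_PORT)  {0A/2Mu/1Ld/1B | 0r 2w}
  4. MEM ⇒ no(RD_PORT)  {0A/2Mu/1Ld/1B | 0r 2w}
  5. MUL→r0 ⇒ no(RD_PORT)  {0A/2Mu/1Ld/1B | 0r 2w}
  6. ALU→r1 ⇒ no(FU)  {0A/2Mu/1Ld/1B | 0r 2w}
  7. MEM→r3 ⇒ no(RD_PORT)  {0A/2Mu/1Ld/1B | 0r 2w}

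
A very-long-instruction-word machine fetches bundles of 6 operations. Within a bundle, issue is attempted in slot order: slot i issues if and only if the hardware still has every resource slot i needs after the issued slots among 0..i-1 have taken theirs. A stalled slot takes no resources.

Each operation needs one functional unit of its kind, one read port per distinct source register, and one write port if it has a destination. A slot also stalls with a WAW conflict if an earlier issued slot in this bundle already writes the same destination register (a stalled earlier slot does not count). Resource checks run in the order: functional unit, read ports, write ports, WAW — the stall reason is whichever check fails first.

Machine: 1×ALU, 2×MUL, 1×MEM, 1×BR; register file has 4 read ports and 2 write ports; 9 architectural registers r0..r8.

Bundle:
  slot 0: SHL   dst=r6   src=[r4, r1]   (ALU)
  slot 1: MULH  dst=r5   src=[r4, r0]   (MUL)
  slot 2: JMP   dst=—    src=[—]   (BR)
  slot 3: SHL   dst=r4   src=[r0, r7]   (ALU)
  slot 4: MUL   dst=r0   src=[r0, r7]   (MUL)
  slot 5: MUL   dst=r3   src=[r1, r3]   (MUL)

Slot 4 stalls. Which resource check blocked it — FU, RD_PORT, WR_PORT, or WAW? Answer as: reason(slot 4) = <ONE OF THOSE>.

reason(slot 4) = RD_PORT

  0. ALU→r6 ⇒ go  {0A/2Mu/1Ld/1B | 2r 1w}
  1. MUL→r5 ⇒ go  {0A/1Mu/1Ld/1B | 0r 0w}
  2. BR ⇒ go  {0A/1Mu/1Ld/0B | 0r 0w}
  3. ALU→r4 ⇒ no(FU)  {0A/1Mu/1Ld/0B | 0r 0w}
  4. MUL→r0 ⇒ no(RD_PORT)  {0A/1Mu/1Ld/0B | 0r 0w}
  5. MUL→r3 ⇒ no(RD_PORT)  {0A/1Mu/1Ld/0B | 0r 0w}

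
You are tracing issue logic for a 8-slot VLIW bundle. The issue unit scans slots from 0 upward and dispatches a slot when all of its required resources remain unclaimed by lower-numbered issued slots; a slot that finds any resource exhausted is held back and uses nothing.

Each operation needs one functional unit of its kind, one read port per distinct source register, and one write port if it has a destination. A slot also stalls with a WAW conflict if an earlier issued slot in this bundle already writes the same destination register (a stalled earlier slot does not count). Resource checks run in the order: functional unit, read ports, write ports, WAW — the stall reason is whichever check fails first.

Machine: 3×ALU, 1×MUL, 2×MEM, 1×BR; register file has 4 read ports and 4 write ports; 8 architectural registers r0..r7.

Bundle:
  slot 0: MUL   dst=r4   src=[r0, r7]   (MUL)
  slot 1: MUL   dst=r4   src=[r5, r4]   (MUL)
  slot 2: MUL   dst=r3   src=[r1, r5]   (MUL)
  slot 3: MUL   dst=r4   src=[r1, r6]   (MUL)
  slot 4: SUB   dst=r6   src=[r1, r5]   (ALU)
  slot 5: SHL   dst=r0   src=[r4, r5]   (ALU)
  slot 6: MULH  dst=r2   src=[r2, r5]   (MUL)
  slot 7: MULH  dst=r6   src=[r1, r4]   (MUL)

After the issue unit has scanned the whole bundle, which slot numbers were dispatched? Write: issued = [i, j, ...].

[0] MUL needs rd=2 wr=1: ok; after: ALU=3 MUL=0 MEM=2 BR=1, R=2, W=3
[1] MUL needs rd=2 wr=1: FU; after: ALU=3 MUL=0 MEM=2 BR=1, R=2, W=3
[2] MUL needs rd=2 wr=1: FU; after: ALU=3 MUL=0 MEM=2 BR=1, R=2, W=3
[3] MUL needs rd=2 wr=1: FU; after: ALU=3 MUL=0 MEM=2 BR=1, R=2, W=3
[4] ALU needs rd=2 wr=1: ok; after: ALU=2 MUL=0 MEM=2 BR=1, R=0, W=2
[5] ALU needs rd=2 wr=1: RD_PORT; after: ALU=2 MUL=0 MEM=2 BR=1, R=0, W=2
[6] MUL needs rd=2 wr=1: FU; after: ALU=2 MUL=0 MEM=2 BR=1, R=0, W=2
[7] MUL needs rd=2 wr=1: FU; after: ALU=2 MUL=0 MEM=2 BR=1, R=0, W=2

issued = [0, 4]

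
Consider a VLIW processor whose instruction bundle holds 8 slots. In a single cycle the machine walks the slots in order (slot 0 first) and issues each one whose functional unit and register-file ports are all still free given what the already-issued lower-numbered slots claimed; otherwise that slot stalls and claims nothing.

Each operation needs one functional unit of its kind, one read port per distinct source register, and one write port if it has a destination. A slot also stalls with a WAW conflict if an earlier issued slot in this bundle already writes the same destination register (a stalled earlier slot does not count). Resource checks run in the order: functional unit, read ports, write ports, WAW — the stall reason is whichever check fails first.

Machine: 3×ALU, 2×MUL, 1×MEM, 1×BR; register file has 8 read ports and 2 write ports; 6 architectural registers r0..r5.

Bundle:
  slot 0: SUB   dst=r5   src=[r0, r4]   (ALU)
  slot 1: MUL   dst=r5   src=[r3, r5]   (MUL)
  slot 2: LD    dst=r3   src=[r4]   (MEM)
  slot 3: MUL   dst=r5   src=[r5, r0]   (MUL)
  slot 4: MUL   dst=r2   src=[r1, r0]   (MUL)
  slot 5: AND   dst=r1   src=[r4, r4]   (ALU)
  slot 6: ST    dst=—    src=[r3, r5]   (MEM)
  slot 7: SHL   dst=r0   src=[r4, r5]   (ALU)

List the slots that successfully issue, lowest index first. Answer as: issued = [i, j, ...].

(0) want 1×ALU +2rd +1wr — yes → AL2|MU2|ME1|BR1|rd6|wr1
(1) want 1×MUL +2rd +1wr — WAW → AL2|MU2|ME1|BR1|rd6|wr1
(2) want 1×MEM +1rd +1wr — yes → AL2|MU2|ME0|BR1|rd5|wr0
(3) want 1×MUL +2rd +1wr — WR_PORT → AL2|MU2|ME0|BR1|rd5|wr0
(4) want 1×MUL +2rd +1wr — WR_PORT → AL2|MU2|ME0|BR1|rd5|wr0
(5) want 1×ALU +1rd +1wr — WR_PORT → AL2|MU2|ME0|BR1|rd5|wr0
(6) want 1×MEM +2rd +0wr — FU → AL2|MU2|ME0|BR1|rd5|wr0
(7) want 1×ALU +2rd +1wr — WR_PORT → AL2|MU2|ME0|BR1|rd5|wr0

issued = [0, 2]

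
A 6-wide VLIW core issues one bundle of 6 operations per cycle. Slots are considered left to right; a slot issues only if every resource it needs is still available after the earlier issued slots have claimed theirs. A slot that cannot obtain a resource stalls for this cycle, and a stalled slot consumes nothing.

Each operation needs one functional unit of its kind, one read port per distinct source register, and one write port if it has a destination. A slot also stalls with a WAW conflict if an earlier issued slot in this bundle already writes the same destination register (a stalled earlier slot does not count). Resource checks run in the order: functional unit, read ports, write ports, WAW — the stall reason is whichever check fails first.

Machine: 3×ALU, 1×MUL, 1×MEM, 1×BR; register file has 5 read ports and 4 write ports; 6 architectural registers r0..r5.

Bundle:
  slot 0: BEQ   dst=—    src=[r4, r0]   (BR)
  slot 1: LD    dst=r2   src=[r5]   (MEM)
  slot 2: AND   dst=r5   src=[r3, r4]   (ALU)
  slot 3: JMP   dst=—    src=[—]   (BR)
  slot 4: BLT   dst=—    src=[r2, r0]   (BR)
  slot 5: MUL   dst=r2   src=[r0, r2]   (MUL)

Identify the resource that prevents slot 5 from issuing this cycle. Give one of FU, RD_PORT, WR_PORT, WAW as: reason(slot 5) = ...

reason(slot 5) = RD_PORT

slot 0 (BR): ISSUE — free A3,Mu1,Ld1,B0 rp3 wp4
slot 1 (MEM): ISSUE — free A3,Mu1,Ld0,B0 rp2 wp3
slot 2 (ALU): ISSUE — free A2,Mu1,Ld0,B0 rp0 wp2
slot 3 (BR): stall FU — free A2,Mu1,Ld0,B0 rp0 wp2
slot 4 (BR): stall FU — free A2,Mu1,Ld0,B0 rp0 wp2
slot 5 (MUL): stall RD_PORT — free A2,Mu1,Ld0,B0 rp0 wp2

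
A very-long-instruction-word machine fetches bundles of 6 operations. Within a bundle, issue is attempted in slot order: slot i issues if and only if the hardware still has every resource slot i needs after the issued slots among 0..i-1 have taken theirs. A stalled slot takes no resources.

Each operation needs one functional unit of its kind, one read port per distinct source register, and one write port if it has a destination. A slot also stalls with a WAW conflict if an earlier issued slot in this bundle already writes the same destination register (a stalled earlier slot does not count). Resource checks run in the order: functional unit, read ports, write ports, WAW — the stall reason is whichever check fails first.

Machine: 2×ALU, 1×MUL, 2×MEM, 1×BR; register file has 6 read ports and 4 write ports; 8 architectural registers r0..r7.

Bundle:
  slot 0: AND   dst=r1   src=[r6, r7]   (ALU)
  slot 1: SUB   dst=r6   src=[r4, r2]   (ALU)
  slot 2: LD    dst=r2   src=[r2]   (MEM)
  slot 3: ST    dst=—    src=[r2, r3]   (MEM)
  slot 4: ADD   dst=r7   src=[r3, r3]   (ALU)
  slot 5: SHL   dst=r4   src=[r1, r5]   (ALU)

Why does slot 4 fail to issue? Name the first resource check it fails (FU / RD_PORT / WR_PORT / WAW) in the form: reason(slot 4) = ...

reason(slot 4) = FU

  0. ALU→r1 ⇒ go  {1A/1Mu/2Ld/1B | 4r 3w}
  1. ALU→r6 ⇒ go  {0A/1Mu/2Ld/1B | 2r 2w}
  2. MEM→r2 ⇒ go  {0A/1Mu/1Ld/1B | 1r 1w}
  3. MEM ⇒ no(RD_PORT)  {0A/1Mu/1Ld/1B | 1r 1w}
  4. ALU→r7 ⇒ no(FU)  {0A/1Mu/1Ld/1B | 1r 1w}
  5. ALU→r4 ⇒ no(FU)  {0A/1Mu/1Ld/1B | 1r 1w}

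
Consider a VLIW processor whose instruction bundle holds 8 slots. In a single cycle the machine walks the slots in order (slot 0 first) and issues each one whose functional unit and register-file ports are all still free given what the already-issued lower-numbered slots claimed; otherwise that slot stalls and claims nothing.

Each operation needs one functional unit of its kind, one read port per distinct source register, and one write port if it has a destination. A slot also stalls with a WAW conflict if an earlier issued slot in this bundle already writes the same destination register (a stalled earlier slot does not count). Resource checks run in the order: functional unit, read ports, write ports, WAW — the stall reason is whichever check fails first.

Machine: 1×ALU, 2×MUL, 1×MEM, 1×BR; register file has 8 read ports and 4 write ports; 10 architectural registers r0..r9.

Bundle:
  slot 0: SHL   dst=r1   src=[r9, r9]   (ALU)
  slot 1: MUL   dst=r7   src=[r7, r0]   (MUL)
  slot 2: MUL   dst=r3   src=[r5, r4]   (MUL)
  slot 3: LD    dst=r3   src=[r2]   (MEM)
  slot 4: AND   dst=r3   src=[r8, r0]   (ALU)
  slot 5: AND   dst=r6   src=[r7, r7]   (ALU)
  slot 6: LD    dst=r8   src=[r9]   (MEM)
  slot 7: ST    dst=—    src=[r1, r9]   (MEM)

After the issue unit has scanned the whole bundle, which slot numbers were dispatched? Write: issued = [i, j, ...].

  0. ALU→r1 ⇒ go  {0A/2Mu/1Ld/1B | 7r 3w}
  1. MUL→r7 ⇒ go  {0A/1Mu/1Ld/1B | 5r 2w}
  2. MUL→r3 ⇒ go  {0A/0Mu/1Ld/1B | 3r 1w}
  3. MEM→r3 ⇒ no(WAW)  {0A/0Mu/1Ld/1B | 3r 1w}
  4. ALU→r3 ⇒ no(FU)  {0A/0Mu/1Ld/1B | 3r 1w}
  5. ALU→r6 ⇒ no(FU)  {0A/0Mu/1Ld/1B | 3r 1w}
  6. MEM→r8 ⇒ go  {0A/0Mu/0Ld/1B | 2r 0w}
  7. MEM ⇒ no(FU)  {0A/0Mu/0Ld/1B | 2r 0w}

issued = [0, 1, 2, 6]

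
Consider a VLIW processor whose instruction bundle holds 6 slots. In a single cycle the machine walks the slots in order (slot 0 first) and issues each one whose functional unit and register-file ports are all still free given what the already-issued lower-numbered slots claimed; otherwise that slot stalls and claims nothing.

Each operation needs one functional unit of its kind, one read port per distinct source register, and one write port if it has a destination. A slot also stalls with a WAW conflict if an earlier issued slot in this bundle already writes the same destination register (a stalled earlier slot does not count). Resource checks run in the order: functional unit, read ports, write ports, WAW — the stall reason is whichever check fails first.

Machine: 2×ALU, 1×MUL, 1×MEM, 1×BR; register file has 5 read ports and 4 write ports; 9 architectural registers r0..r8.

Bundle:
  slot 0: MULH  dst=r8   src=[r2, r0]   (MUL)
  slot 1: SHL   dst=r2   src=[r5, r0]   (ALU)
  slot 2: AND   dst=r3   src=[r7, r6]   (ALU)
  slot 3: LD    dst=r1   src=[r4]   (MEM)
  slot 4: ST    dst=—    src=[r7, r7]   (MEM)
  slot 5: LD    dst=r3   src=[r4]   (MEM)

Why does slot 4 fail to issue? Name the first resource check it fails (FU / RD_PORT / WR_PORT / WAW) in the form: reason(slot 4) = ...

slot 0 (MUL): ISSUE — free A2,Mu0,Ld1,B1 rp3 wp3
slot 1 (ALU): ISSUE — free A1,Mu0,Ld1,B1 rp1 wp2
slot 2 (ALU): stall RD_PORT — free A1,Mu0,Ld1,B1 rp1 wp2
slot 3 (MEM): ISSUE — free A1,Mu0,Ld0,B1 rp0 wp1
slot 4 (MEM): stall FU — free A1,Mu0,Ld0,B1 rp0 wp1
slot 5 (MEM): stall FU — free A1,Mu0,Ld0,B1 rp0 wp1

reason(slot 4) = FU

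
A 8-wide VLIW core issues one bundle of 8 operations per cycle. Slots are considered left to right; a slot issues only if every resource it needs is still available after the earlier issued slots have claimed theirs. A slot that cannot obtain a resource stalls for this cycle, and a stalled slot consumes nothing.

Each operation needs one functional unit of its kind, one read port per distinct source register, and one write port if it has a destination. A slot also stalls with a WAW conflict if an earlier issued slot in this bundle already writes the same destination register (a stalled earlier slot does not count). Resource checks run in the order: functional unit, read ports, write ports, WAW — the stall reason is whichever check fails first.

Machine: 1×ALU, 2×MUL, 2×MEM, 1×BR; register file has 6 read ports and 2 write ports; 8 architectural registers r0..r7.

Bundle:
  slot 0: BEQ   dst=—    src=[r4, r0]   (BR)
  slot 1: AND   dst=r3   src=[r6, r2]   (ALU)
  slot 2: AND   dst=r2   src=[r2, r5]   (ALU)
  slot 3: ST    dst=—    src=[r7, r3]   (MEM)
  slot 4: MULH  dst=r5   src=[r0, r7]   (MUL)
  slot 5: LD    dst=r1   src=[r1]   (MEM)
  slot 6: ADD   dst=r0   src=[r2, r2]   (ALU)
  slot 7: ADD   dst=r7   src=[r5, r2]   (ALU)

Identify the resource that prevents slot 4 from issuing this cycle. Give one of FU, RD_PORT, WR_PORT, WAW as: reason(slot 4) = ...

slot 0 (BR): ISSUE — free A1,Mu2,Ld2,B0 rp4 wp2
slot 1 (ALU): ISSUE — free A0,Mu2,Ld2,B0 rp2 wp1
slot 2 (ALU): stall FU — free A0,Mu2,Ld2,B0 rp2 wp1
slot 3 (MEM): ISSUE — free A0,Mu2,Ld1,B0 rp0 wp1
slot 4 (MUL): stall RD_PORT — free A0,Mu2,Ld1,B0 rp0 wp1
slot 5 (MEM): stall RD_PORT — free A0,Mu2,Ld1,B0 rp0 wp1
slot 6 (ALU): stall FU — free A0,Mu2,Ld1,B0 rp0 wp1
slot 7 (ALU): stall FU — free A0,Mu2,Ld1,B0 rp0 wp1

reason(slot 4) = RD_PORT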